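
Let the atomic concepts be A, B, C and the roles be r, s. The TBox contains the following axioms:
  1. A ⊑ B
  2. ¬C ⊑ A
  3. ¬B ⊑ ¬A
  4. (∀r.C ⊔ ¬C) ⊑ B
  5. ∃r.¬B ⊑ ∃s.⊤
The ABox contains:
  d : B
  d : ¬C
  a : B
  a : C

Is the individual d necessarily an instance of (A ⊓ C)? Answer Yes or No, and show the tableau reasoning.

No

1. d : (A ⊓ C)?  L(d) = {B, ¬C} ∪ {(¬A ⊔ ¬C)}
   apply at d: ¬C⊑A
   open: L(d) ⊇ {A, B, ¬C, ∀r.B} — d ∉ (A ⊓ C) possible
2. Hence d : (A ⊓ C): not entailed.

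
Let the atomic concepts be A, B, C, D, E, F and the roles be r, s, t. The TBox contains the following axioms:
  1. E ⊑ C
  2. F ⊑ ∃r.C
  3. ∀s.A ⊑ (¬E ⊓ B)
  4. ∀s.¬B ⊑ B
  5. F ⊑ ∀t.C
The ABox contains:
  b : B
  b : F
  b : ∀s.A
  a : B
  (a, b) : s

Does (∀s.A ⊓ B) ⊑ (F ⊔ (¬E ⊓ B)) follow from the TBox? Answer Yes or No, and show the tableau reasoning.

1. (∀s.A ⊓ B) ⊑ (F ⊔ (¬E ⊓ B))  ⇔  ((∀s.A ⊓ B) ⊓ (¬F ⊓ (E ⊔ ¬B))) unsat w.r.t. T
   all branches close; clash {B, ¬B} at x₀
2. Hence (∀s.A ⊓ B) ⊑ (F ⊔ (¬E ⊓ B)): entailed.

Yes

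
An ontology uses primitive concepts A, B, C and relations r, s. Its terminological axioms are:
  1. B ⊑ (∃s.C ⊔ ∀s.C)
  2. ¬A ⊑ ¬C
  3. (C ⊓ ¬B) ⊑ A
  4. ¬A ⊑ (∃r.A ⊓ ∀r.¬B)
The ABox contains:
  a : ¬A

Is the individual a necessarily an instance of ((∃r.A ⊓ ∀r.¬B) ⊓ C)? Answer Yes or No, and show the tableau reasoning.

No

1. a : ((∃r.A ⊓ ∀r.¬B) ⊓ C)?  L(a) = {¬A} ∪ {((∀r.¬A ⊔ ∃r.B) ⊔ ¬C)}
   apply at a: ¬A⊑¬C; ¬A⊑(∃r.A ⊓ ∀r.¬B)
   open: L(a) ⊇ {¬A, ¬B, ¬C, ∀r.¬B, ∃r.A} (+ ∃-successors) — a ∉ ((∃r.A ⊓ ∀r.¬B) ⊓ C) possible
2. Hence a : ((∃r.A ⊓ ∀r.¬B) ⊓ C): not entailed.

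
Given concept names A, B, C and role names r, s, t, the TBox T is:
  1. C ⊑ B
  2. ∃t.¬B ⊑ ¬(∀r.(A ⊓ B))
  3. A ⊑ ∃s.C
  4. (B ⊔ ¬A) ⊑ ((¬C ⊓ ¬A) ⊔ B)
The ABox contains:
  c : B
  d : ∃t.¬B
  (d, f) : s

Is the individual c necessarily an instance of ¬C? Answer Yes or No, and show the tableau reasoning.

No

1. c : ¬C?  L(c) = {B} ∪ {C}
   open: L(c) ⊇ {B, C, ¬A, ∀t.B} — c ∉ ¬C possible
2. Hence c : ¬C: not entailed.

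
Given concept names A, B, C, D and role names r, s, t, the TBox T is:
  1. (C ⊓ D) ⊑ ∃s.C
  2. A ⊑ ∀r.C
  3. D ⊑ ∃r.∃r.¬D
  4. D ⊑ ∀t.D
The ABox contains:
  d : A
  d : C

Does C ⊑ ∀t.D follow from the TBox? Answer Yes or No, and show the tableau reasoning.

1. C ⊑ ∀t.D  ⇔  (C ⊓ ∃t.¬D) unsat w.r.t. T
   open: L(x₀) ⊇ {C, ¬A, ¬D, ∃t.¬D} (+ ∃-successors)
2. Hence C ⊑ ∀t.D: not entailed.

No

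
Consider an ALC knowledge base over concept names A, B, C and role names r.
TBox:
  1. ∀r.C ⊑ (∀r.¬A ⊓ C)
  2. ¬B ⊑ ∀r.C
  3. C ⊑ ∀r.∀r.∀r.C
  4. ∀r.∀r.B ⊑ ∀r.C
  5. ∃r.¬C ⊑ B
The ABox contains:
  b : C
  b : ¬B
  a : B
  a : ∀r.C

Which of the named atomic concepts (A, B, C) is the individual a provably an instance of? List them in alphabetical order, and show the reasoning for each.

{B, C}

1. a : A?  L(a) = {B, ∀r.C} ∪ {¬A}
   apply at a: ∀r.C⊑(∀r.¬A ⊓ C)
   open: L(a) ⊇ {B, C, ¬A, ∀r.C, ∀r.¬A, …} — a ∉ A possible
2. a : B?  L(a) = {B, ∀r.C} ∪ {¬B}
   clash {B, ¬B} at a — a ∈ B
3. a : C?  L(a) = {B, ∀r.C} ∪ {¬C}
   clash {C, ¬C} at a — a ∈ C
4. Entailed for a: {B, C}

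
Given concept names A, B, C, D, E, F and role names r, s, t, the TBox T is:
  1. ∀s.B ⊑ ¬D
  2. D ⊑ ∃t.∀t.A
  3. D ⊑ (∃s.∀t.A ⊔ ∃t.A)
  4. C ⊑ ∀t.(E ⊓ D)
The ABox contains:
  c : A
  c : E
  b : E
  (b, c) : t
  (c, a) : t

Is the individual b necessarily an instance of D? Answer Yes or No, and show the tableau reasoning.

1. b : D?  L(b) = {E} ∪ {¬D}
   open: L(b) ⊇ {E, ¬C, ¬D} — b ∉ D possible
2. Hence b : D: not entailed.

No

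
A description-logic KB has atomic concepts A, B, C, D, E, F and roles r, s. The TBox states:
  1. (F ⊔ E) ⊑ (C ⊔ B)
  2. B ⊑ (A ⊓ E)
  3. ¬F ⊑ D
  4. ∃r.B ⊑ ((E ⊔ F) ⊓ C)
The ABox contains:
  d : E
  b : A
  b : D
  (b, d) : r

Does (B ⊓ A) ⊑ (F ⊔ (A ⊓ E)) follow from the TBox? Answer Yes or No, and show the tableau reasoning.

1. (B ⊓ A) ⊑ (F ⊔ (A ⊓ E))  ⇔  ((B ⊓ A) ⊓ (¬F ⊓ (¬A ⊔ ¬E))) unsat w.r.t. T
   all branches close; clash {E, ¬E} at x₀
2. Hence (B ⊓ A) ⊑ (F ⊔ (A ⊓ E)): entailed.

Yes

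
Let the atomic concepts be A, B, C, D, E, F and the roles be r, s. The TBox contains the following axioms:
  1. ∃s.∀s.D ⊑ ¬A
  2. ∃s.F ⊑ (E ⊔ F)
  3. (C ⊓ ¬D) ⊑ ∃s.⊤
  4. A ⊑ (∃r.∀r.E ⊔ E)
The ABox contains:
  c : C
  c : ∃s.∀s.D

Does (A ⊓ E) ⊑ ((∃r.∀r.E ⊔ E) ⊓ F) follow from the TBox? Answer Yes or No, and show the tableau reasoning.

No

1. (A ⊓ E) ⊑ ((∃r.∀r.E ⊔ E) ⊓ F)  ⇔  ((A ⊓ E) ⊓ ((∀r.∃r.¬E ⊓ ¬E) ⊔ ¬F)) unsat w.r.t. T
   apply at x₀: A⊑(∃r.∀r.E ⊔ E)
   open: L(x₀) ⊇ {A, E, ¬C, ¬F, ∀s.¬F, …}
2. Hence (A ⊓ E) ⊑ ((∃r.∀r.E ⊔ E) ⊓ F): not entailed.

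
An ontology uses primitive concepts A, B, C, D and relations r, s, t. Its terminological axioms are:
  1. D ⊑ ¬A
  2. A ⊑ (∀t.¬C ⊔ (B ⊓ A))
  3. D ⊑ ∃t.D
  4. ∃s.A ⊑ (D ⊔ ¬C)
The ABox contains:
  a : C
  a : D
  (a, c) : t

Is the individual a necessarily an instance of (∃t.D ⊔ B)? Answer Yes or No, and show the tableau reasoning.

Yes

1. a : (∃t.D ⊔ B)?  L(a) = {C, D} ∪ {(∀t.¬D ⊓ ¬B)}
   clash {D, ¬D} at an ∃-successor — a ∈ (∃t.D ⊔ B)
2. Hence a : (∃t.D ⊔ B): entailed.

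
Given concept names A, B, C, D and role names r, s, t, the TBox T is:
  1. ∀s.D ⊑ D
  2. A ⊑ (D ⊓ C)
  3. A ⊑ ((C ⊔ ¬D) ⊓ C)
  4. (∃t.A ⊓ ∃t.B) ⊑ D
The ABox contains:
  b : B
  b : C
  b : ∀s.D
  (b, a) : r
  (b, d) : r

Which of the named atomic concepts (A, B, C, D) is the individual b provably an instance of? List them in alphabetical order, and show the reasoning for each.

1. b : A?  L(b) = {B, C, ∀s.D} ∪ {¬A}
   apply at b: ∀s.D⊑D
   open: L(b) ⊇ {B, C, D, ¬A, ∀s.D} — b ∉ A possible
2. b : B?  L(b) = {B, C, ∀s.D} ∪ {¬B}
   clash {B, ¬B} at b — b ∈ B
3. b : C?  L(b) = {B, C, ∀s.D} ∪ {¬C}
   clash {C, ¬C} at b — b ∈ C
4. b : D?  L(b) = {B, C, ∀s.D} ∪ {¬D}
   clash {D, ¬D} at b — b ∈ D
5. Entailed for b: {B, C, D}

{B, C, D}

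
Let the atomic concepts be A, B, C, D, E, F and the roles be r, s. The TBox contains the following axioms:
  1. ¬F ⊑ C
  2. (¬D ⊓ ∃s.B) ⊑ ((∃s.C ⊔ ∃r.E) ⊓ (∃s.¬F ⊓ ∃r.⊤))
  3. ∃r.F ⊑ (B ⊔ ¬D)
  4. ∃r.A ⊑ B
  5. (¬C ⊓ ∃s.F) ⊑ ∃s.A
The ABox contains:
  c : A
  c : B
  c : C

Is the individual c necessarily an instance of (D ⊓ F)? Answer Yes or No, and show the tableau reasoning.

1. c : (D ⊓ F)?  L(c) = {A, B, C} ∪ {(¬D ⊔ ¬F)}
   open: L(c) ⊇ {A, B, C, ¬D, ∀r.¬F, …} — c ∉ (D ⊓ F) possible
2. Hence c : (D ⊓ F): not entailed.

No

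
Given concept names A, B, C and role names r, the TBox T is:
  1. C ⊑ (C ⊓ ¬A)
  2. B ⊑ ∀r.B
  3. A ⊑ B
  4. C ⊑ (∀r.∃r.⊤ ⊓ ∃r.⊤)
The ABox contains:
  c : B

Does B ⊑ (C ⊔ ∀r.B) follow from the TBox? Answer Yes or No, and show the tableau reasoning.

1. B ⊑ (C ⊔ ∀r.B)  ⇔  (B ⊓ (¬C ⊓ ∃r.¬B)) unsat w.r.t. T
   all branches close; clash {B, ¬B} at an ∃-successor
2. Hence B ⊑ (C ⊔ ∀r.B): entailed.

Yes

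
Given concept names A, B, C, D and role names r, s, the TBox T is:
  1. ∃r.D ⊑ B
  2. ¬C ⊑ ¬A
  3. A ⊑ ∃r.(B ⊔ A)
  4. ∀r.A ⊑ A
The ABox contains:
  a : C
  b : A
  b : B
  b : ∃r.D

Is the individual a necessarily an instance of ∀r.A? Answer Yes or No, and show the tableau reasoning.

No

1. a : ∀r.A?  L(a) = {C} ∪ {∃r.¬A}
   open: L(a) ⊇ {C, ¬A, ∀r.¬D, ∃r.¬A} (+ ∃-successors) — a ∉ ∀r.A possible
2. Hence a : ∀r.A: not entailed.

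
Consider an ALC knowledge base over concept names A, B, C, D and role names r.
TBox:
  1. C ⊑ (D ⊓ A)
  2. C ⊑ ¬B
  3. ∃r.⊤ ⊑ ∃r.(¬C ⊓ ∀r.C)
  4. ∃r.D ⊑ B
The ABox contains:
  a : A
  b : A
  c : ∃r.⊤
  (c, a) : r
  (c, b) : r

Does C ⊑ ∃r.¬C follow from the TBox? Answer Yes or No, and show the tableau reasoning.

No

1. C ⊑ ∃r.¬C  ⇔  (C ⊓ ∀r.C) unsat w.r.t. T
   apply at x₀: C⊑(D ⊓ A); C⊑¬B
   open: L(x₀) ⊇ {A, C, D, ¬B, ∀r.C, …}
2. Hence C ⊑ ∃r.¬C: not entailed.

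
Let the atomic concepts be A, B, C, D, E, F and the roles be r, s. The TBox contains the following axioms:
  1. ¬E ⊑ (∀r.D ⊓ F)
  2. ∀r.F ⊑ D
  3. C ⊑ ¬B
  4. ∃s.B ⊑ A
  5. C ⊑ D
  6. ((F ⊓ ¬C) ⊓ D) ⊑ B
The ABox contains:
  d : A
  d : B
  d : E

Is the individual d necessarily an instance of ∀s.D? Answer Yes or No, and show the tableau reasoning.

No

1. d : ∀s.D?  L(d) = {A, B, E} ∪ {∃s.¬D}
   open: L(d) ⊇ {A, B, E, ¬C, ∃r.¬F, …} (+ ∃-successors) — d ∉ ∀s.D possible
2. Hence d : ∀s.D: not entailed.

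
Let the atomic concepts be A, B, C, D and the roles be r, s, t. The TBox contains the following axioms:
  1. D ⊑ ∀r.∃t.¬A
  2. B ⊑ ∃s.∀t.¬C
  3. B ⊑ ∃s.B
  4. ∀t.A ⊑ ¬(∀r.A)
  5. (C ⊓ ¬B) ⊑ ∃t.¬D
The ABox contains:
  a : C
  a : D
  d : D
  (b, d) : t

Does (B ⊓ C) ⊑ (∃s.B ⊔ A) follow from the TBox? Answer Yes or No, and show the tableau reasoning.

Yes

1. (B ⊓ C) ⊑ (∃s.B ⊔ A)  ⇔  ((B ⊓ C) ⊓ (∀s.¬B ⊓ ¬A)) unsat w.r.t. T
   all branches close; clash {B, ¬B} at an ∃-successor
2. Hence (B ⊓ C) ⊑ (∃s.B ⊔ A): entailed.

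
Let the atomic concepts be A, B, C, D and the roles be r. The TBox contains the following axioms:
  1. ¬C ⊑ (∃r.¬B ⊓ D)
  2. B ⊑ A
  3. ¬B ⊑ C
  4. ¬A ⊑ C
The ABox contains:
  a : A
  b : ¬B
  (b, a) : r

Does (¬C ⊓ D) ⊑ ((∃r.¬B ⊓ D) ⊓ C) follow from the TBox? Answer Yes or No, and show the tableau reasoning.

No

1. (¬C ⊓ D) ⊑ ((∃r.¬B ⊓ D) ⊓ C)  ⇔  ((¬C ⊓ D) ⊓ ((∀r.B ⊔ ¬D) ⊔ ¬C)) unsat w.r.t. T
   apply at x₀: ¬C⊑(∃r.¬B ⊓ D)
   open: L(x₀) ⊇ {A, B, D, ¬C, ∃r.¬B} (+ ∃-successors)
2. Hence (¬C ⊓ D) ⊑ ((∃r.¬B ⊓ D) ⊓ C): not entailed.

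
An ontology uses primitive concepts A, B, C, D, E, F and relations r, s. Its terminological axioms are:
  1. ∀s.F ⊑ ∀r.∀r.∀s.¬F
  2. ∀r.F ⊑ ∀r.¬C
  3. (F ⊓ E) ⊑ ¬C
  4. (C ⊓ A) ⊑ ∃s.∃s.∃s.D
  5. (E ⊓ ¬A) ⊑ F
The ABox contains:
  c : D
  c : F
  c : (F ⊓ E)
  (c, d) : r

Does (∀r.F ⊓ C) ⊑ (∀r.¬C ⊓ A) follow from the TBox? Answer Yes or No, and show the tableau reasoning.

1. (∀r.F ⊓ C) ⊑ (∀r.¬C ⊓ A)  ⇔  ((∀r.F ⊓ C) ⊓ (∃r.C ⊔ ¬A)) unsat w.r.t. T
   apply at x₀: ∀r.F⊑∀r.¬C
   open: L(x₀) ⊇ {C, ¬A, ¬E, ∀r.F, ∀r.¬C, …} (+ ∃-successors)
2. Hence (∀r.F ⊓ C) ⊑ (∀r.¬C ⊓ A): not entailed.

No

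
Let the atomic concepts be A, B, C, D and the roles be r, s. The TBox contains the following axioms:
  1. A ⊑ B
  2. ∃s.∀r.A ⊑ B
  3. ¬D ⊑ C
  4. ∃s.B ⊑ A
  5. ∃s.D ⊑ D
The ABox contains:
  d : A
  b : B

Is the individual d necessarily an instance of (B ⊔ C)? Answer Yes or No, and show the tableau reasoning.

1. d : (B ⊔ C)?  L(d) = {A} ∪ {(¬B ⊓ ¬C)}
   clash {C, ¬C} at d — d ∈ (B ⊔ C)
2. Hence d : (B ⊔ C): entailed.

Yes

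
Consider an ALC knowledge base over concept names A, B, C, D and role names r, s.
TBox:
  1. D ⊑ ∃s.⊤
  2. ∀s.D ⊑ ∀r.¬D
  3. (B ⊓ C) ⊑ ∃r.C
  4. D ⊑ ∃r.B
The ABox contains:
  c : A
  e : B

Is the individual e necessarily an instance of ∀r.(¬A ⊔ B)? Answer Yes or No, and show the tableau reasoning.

1. e : ∀r.(¬A ⊔ B)?  L(e) = {B} ∪ {∃r.(A ⊓ ¬B)}
   open: L(e) ⊇ {B, ¬C, ¬D, ∃r.(A ⊓ ¬B), ∃s.¬D} (+ ∃-successors) — e ∉ ∀r.(¬A ⊔ B) possible
2. Hence e : ∀r.(¬A ⊔ B): not entailed.

No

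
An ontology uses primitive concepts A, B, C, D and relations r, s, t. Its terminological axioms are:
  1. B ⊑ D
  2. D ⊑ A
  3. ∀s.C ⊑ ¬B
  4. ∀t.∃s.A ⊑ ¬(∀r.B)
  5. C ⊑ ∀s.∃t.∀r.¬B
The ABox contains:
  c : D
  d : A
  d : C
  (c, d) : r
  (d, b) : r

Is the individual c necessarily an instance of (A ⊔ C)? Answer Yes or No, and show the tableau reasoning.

Yes

1. c : (A ⊔ C)?  L(c) = {D} ∪ {(¬A ⊓ ¬C)}
   clash {A, ¬A} at c — c ∈ (A ⊔ C)
2. Hence c : (A ⊔ C): entailed.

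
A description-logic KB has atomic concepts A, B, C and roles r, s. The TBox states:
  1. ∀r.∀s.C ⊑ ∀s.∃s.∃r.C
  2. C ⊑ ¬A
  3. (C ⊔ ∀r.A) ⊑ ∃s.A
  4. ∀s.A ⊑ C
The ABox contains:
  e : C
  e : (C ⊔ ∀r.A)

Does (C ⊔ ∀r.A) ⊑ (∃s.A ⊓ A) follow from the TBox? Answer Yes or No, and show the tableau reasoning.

No

1. (C ⊔ ∀r.A) ⊑ (∃s.A ⊓ A)  ⇔  ((C ⊔ ∀r.A) ⊓ (∀s.¬A ⊔ ¬A)) unsat w.r.t. T
   apply at x₀: (C ⊔ ∀r.A)⊑∃s.A
   open: L(x₀) ⊇ {C, ¬A, ∃r.∃s.¬C, ∃s.A} (+ ∃-successors)
2. Hence (C ⊔ ∀r.A) ⊑ (∃s.A ⊓ A): not entailed.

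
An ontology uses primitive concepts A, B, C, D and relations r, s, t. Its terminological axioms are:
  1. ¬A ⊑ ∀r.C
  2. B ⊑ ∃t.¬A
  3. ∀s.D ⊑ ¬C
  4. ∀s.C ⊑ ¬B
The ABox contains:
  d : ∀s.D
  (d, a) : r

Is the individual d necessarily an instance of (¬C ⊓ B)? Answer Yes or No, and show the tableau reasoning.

No

1. d : (¬C ⊓ B)?  L(d) = {∀s.D} ∪ {(C ⊔ ¬B)}
   apply at d: ∀s.D⊑¬C
   open: L(d) ⊇ {A, ¬B, ¬C, ∀s.D} — d ∉ (¬C ⊓ B) possible
2. Hence d : (¬C ⊓ B): not entailed.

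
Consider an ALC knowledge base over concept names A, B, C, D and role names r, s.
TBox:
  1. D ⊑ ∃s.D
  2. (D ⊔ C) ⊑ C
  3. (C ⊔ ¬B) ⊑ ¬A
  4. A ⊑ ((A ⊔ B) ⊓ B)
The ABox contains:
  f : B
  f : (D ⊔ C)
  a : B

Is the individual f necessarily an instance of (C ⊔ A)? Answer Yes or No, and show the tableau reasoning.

Yes

1. f : (C ⊔ A)?  L(f) = {B, (D ⊔ C)} ∪ {(¬C ⊓ ¬A)}
   clash {C, ¬C} at f — f ∈ (C ⊔ A)
2. Hence f : (C ⊔ A): entailed.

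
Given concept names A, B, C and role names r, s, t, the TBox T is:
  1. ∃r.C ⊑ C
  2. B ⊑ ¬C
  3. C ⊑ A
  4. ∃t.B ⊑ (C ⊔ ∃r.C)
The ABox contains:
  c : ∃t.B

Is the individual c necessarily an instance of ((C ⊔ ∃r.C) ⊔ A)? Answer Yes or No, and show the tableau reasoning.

Yes

1. c : ((C ⊔ ∃r.C) ⊔ A)?  L(c) = {∃t.B} ∪ {((¬C ⊓ ∀r.¬C) ⊓ ¬A)}
   clash {C, ¬C} at an ∃-successor — c ∈ ((C ⊔ ∃r.C) ⊔ A)
2. Hence c : ((C ⊔ ∃r.C) ⊔ A): entailed.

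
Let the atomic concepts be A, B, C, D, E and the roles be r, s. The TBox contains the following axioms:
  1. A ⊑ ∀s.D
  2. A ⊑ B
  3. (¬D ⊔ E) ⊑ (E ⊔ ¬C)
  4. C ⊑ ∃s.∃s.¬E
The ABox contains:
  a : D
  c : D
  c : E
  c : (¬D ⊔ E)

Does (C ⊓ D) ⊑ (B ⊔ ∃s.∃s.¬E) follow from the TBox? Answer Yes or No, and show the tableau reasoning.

1. (C ⊓ D) ⊑ (B ⊔ ∃s.∃s.¬E)  ⇔  ((C ⊓ D) ⊓ (¬B ⊓ ∀s.∀s.E)) unsat w.r.t. T
   all branches close; clash {B, ¬B} at x₀
2. Hence (C ⊓ D) ⊑ (B ⊔ ∃s.∃s.¬E): entailed.

Yes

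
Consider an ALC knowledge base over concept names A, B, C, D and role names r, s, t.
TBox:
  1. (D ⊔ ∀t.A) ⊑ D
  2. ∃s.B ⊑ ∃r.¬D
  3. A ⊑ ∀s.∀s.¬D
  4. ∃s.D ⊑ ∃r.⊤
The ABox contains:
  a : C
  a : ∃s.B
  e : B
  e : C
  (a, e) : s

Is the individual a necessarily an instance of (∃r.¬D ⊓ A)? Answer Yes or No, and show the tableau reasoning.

No

1. a : (∃r.¬D ⊓ A)?  L(a) = {C, ∃s.B} ∪ {(∀r.D ⊔ ¬A)}
   apply at a: ∃s.B⊑∃r.¬D
   open: L(a) ⊇ {C, ¬A, ¬D, ∀s.¬D, ∃r.¬D, …} (+ ∃-successors) — a ∉ (∃r.¬D ⊓ A) possible
2. Hence a : (∃r.¬D ⊓ A): not entailed.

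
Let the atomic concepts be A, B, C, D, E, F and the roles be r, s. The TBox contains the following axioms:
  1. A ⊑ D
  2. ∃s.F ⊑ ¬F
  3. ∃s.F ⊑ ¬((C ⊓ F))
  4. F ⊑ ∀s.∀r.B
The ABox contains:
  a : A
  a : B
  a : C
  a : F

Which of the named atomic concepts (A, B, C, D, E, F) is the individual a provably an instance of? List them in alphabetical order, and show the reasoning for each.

{A, B, C, D, F}

1. a : A?  L(a) = {A, B, C, F} ∪ {¬A}
   clash {A, ¬A} at a — a ∈ A
2. a : B?  L(a) = {A, B, C, F} ∪ {¬B}
   clash {B, ¬B} at a — a ∈ B
3. a : C?  L(a) = {A, B, C, F} ∪ {¬C}
   clash {C, ¬C} at a — a ∈ C
4. a : D?  L(a) = {A, B, C, F} ∪ {¬D}
   clash {D, ¬D} at a — a ∈ D
5. a : E?  L(a) = {A, B, C, F} ∪ {¬E}
   apply at a: A⊑D; F⊑∀s.∀r.B
   open: L(a) ⊇ {A, B, C, D, F, …} — a ∉ E possible
6. a : F?  L(a) = {A, B, C, F} ∪ {¬F}
   clash {F, ¬F} at a — a ∈ F
7. Entailed for a: {A, B, C, D, F}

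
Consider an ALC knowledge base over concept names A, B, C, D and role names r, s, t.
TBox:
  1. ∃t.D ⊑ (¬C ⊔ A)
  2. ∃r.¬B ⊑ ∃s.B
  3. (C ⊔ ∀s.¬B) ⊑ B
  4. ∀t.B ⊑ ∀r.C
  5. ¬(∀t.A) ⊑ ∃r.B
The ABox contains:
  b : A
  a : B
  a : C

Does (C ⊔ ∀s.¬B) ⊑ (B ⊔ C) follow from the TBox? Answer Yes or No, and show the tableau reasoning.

1. (C ⊔ ∀s.¬B) ⊑ (B ⊔ C)  ⇔  ((C ⊔ ∀s.¬B) ⊓ (¬B ⊓ ¬C)) unsat w.r.t. T
   all branches close; clash {B, ¬B} at x₀
2. Hence (C ⊔ ∀s.¬B) ⊑ (B ⊔ C): entailed.

Yes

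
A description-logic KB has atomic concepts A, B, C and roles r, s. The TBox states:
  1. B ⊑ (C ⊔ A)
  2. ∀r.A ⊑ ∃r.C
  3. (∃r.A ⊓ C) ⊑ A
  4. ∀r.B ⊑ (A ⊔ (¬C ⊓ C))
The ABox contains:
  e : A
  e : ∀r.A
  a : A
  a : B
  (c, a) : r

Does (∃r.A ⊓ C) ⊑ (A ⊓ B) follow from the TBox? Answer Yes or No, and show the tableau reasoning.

1. (∃r.A ⊓ C) ⊑ (A ⊓ B)  ⇔  ((∃r.A ⊓ C) ⊓ (¬A ⊔ ¬B)) unsat w.r.t. T
   apply at x₀: (∃r.A ⊓ C)⊑A
   open: L(x₀) ⊇ {A, C, ¬B, ∃r.A, ∃r.¬A, …} (+ ∃-successors)
2. Hence (∃r.A ⊓ C) ⊑ (A ⊓ B): not entailed.

No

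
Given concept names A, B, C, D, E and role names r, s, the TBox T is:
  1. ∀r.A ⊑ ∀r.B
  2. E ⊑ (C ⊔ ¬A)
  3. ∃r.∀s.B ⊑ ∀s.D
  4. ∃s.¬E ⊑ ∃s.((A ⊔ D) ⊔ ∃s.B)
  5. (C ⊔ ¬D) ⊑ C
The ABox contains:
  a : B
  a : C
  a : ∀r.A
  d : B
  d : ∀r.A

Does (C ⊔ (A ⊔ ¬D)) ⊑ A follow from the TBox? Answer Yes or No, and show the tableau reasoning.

No

1. (C ⊔ (A ⊔ ¬D)) ⊑ A  ⇔  ((C ⊔ (A ⊔ ¬D)) ⊓ ¬A) unsat w.r.t. T
   open: L(x₀) ⊇ {C, ¬A, ¬E, ∀r.∃s.¬B, ∀s.E, …} (+ ∃-successors)
2. Hence (C ⊔ (A ⊔ ¬D)) ⊑ A: not entailed.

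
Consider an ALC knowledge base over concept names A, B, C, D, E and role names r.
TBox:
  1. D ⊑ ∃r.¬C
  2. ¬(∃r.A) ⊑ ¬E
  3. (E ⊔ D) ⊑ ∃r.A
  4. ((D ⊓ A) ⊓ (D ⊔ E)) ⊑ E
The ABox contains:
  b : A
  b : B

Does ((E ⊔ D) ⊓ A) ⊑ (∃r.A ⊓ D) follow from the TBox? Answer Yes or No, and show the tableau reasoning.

No

1. ((E ⊔ D) ⊓ A) ⊑ (∃r.A ⊓ D)  ⇔  (((E ⊔ D) ⊓ A) ⊓ (∀r.¬A ⊔ ¬D)) unsat w.r.t. T
   apply at x₀: (E ⊔ D)⊑∃r.A
   open: L(x₀) ⊇ {A, E, ¬D, ∃r.A} (+ ∃-successors)
2. Hence ((E ⊔ D) ⊓ A) ⊑ (∃r.A ⊓ D): not entailed.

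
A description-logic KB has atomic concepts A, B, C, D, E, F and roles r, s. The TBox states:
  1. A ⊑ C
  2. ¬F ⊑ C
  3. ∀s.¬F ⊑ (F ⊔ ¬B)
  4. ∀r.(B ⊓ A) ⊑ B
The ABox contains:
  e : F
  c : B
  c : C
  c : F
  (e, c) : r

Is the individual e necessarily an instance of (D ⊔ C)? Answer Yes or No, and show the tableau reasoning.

1. e : (D ⊔ C)?  L(e) = {F} ∪ {(¬D ⊓ ¬C)}
   open: L(e) ⊇ {F, ¬A, ¬C, ¬D, ∃r.(¬B ⊔ ¬A), …} (+ ∃-successors) — e ∉ (D ⊔ C) possible
2. Hence e : (D ⊔ C): not entailed.

No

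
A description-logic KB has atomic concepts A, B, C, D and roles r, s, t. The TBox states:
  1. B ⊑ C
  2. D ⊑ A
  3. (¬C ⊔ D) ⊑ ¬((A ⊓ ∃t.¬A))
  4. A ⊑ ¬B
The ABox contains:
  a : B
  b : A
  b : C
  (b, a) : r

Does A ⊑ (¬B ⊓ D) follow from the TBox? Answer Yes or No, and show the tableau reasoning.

No

1. A ⊑ (¬B ⊓ D)  ⇔  (A ⊓ (B ⊔ ¬D)) unsat w.r.t. T
   apply at x₀: A⊑¬B
   open: L(x₀) ⊇ {A, C, ¬B, ¬D}
2. Hence A ⊑ (¬B ⊓ D): not entailed.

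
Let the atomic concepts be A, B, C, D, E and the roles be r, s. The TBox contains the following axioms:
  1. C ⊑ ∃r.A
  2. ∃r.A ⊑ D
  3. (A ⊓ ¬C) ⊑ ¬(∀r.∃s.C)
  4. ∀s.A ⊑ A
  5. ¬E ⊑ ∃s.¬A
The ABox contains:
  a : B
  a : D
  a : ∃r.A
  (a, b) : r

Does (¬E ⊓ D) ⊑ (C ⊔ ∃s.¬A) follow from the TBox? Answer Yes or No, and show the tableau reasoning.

Yes

1. (¬E ⊓ D) ⊑ (C ⊔ ∃s.¬A)  ⇔  ((¬E ⊓ D) ⊓ (¬C ⊓ ∀s.A)) unsat w.r.t. T
   all branches close; clash {A, ¬A} at an ∃-successor
2. Hence (¬E ⊓ D) ⊑ (C ⊔ ∃s.¬A): entailed.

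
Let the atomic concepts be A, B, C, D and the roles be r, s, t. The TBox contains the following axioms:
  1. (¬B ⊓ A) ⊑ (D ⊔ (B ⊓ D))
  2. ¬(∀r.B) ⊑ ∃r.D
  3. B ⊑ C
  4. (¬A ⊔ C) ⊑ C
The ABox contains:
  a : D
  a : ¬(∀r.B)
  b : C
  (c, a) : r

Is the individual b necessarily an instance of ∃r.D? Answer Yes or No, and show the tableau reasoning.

1. b : ∃r.D?  L(b) = {C} ∪ {∀r.¬D}
   open: L(b) ⊇ {B, C, ∀r.B, ∀r.¬D} — b ∉ ∃r.D possible
2. Hence b : ∃r.D: not entailed.

No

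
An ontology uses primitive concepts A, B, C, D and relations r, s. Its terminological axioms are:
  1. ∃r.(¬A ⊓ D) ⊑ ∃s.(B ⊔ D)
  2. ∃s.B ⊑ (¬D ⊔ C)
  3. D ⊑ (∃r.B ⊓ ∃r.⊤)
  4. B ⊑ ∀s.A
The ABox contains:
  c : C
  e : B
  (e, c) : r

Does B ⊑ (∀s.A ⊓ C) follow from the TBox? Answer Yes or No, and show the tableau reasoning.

1. B ⊑ (∀s.A ⊓ C)  ⇔  (B ⊓ (∃s.¬A ⊔ ¬C)) unsat w.r.t. T
   apply at x₀: B⊑∀s.A
   open: L(x₀) ⊇ {B, ¬C, ¬D, ∀r.(A ⊔ ¬D), ∀s.A, …}
2. Hence B ⊑ (∀s.A ⊓ C): not entailed.

No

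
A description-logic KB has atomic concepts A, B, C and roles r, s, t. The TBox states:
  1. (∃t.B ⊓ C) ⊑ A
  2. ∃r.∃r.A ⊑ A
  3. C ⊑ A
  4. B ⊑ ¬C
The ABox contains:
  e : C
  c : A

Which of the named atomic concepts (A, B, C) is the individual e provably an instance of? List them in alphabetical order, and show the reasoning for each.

1. e : A?  L(e) = {C} ∪ {¬A}
   clash {C, ¬C} at e — e ∈ A
2. e : B?  L(e) = {C} ∪ {¬B}
   apply at e: C⊑A
   open: L(e) ⊇ {A, C, ¬B} — e ∉ B possible
3. e : C?  L(e) = {C} ∪ {¬C}
   clash {C, ¬C} at e — e ∈ C
4. Entailed for e: {A, C}

{A, C}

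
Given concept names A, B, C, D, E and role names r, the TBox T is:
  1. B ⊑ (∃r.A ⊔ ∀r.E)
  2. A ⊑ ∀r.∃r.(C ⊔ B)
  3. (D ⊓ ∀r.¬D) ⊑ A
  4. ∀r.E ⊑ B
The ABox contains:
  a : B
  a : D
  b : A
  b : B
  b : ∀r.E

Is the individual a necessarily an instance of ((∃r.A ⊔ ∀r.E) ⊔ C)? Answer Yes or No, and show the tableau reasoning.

1. a : ((∃r.A ⊔ ∀r.E) ⊔ C)?  L(a) = {B, D} ∪ {((∀r.¬A ⊓ ∃r.¬E) ⊓ ¬C)}
   clash {E, ¬E} at an ∃-successor — a ∈ ((∃r.A ⊔ ∀r.E) ⊔ C)
2. Hence a : ((∃r.A ⊔ ∀r.E) ⊔ C): entailed.

Yes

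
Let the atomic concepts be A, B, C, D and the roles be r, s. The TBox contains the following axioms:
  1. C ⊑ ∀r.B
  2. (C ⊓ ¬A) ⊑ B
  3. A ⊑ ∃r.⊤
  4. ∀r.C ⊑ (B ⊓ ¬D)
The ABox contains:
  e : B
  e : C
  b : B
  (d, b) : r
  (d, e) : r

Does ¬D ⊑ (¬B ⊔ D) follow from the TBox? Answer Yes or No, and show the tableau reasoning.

No

1. ¬D ⊑ (¬B ⊔ D)  ⇔  (¬D ⊓ (B ⊓ ¬D)) unsat w.r.t. T
   open: L(x₀) ⊇ {B, ¬A, ¬C, ¬D}
2. Hence ¬D ⊑ (¬B ⊔ D): not entailed.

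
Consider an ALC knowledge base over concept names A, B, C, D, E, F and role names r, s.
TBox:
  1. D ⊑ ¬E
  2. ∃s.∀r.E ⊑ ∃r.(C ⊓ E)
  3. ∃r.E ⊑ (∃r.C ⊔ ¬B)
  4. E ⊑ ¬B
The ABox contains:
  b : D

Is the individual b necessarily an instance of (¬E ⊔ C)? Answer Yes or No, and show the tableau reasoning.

Yes

1. b : (¬E ⊔ C)?  L(b) = {D} ∪ {(E ⊓ ¬C)}
   clash {E, ¬E} at b — b ∈ (¬E ⊔ C)
2. Hence b : (¬E ⊔ C): entailed.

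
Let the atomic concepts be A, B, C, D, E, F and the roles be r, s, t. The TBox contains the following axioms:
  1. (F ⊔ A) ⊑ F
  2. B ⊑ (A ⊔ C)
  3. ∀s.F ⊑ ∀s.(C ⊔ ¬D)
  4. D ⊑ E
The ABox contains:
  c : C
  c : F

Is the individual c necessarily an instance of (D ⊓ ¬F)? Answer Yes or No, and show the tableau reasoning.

1. c : (D ⊓ ¬F)?  L(c) = {C, F} ∪ {(¬D ⊔ F)}
   open: L(c) ⊇ {C, F, ¬B, ¬D, ∃s.¬F} (+ ∃-successors) — c ∉ (D ⊓ ¬F) possible
2. Hence c : (D ⊓ ¬F): not entailed.

No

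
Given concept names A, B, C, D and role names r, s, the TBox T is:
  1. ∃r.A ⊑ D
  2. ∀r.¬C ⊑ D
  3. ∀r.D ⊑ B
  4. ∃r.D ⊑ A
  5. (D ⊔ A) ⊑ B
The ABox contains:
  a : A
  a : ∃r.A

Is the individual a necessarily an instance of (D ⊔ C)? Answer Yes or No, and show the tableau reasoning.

Yes

1. a : (D ⊔ C)?  L(a) = {A, ∃r.A} ∪ {(¬D ⊓ ¬C)}
   clash {D, ¬D} at a — a ∈ (D ⊔ C)
2. Hence a : (D ⊔ C): entailed.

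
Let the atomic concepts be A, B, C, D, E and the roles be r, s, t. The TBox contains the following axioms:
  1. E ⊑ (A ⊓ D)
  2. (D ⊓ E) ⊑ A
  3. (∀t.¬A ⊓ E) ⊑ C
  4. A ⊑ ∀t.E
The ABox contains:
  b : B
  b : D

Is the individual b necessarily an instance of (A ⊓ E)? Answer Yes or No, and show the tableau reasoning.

1. b : (A ⊓ E)?  L(b) = {B, D} ∪ {(¬A ⊔ ¬E)}
   open: L(b) ⊇ {B, D, ¬A, ¬E} — b ∉ (A ⊓ E) possible
2. Hence b : (A ⊓ E): not entailed.

No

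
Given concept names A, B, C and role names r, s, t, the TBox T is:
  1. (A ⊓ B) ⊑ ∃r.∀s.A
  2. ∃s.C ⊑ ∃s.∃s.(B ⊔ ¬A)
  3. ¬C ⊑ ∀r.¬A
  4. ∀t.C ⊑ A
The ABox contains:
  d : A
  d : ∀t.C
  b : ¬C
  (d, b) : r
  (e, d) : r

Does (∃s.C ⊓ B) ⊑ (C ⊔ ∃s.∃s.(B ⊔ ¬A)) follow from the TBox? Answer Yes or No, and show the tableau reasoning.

1. (∃s.C ⊓ B) ⊑ (C ⊔ ∃s.∃s.(B ⊔ ¬A))  ⇔  ((∃s.C ⊓ B) ⊓ (¬C ⊓ ∀s.∀s.(¬B ⊓ A))) unsat w.r.t. T
   all branches close; clash {A, ¬A} at an ∃-successor
2. Hence (∃s.C ⊓ B) ⊑ (C ⊔ ∃s.∃s.(B ⊔ ¬A)): entailed.

Yes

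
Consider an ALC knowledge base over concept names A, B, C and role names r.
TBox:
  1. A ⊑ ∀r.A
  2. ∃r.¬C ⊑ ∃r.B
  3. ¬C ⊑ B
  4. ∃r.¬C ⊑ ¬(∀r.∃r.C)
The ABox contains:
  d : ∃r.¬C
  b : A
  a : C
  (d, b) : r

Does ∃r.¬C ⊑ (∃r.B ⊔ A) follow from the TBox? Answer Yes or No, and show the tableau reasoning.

Yes

1. ∃r.¬C ⊑ (∃r.B ⊔ A)  ⇔  (∃r.¬C ⊓ (∀r.¬B ⊓ ¬A)) unsat w.r.t. T
   all branches close; clash {B, ¬B} at an ∃-successor
2. Hence ∃r.¬C ⊑ (∃r.B ⊔ A): entailed.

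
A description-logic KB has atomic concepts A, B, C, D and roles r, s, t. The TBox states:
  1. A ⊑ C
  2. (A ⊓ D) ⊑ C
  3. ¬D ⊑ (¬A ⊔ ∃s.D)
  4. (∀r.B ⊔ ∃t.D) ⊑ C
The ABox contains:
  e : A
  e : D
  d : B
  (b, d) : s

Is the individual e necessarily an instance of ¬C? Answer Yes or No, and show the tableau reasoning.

No

1. e : ¬C?  L(e) = {A, D} ∪ {C}
   open: L(e) ⊇ {A, C, D} — e ∉ ¬C possible
2. Hence e : ¬C: not entailed.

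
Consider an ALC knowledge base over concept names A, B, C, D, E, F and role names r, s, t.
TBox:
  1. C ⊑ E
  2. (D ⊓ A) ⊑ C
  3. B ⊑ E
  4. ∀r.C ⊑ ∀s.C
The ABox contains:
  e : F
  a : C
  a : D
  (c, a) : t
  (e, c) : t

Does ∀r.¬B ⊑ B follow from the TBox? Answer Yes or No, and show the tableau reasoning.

1. ∀r.¬B ⊑ B  ⇔  (∀r.¬B ⊓ ¬B) unsat w.r.t. T
   open: L(x₀) ⊇ {¬B, ¬C, ¬D, ∀r.¬B, ∃r.¬C} (+ ∃-successors)
2. Hence ∀r.¬B ⊑ B: not entailed.

No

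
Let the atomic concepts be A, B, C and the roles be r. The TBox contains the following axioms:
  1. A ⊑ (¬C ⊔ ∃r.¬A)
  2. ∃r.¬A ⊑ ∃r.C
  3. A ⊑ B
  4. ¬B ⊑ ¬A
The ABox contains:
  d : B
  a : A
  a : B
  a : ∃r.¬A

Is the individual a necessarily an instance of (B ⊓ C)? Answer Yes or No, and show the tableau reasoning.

No

1. a : (B ⊓ C)?  L(a) = {A, B, ∃r.¬A} ∪ {(¬B ⊔ ¬C)}
   apply at a: A⊑(¬C ⊔ ∃r.¬A); ∃r.¬A⊑∃r.C
   open: L(a) ⊇ {A, B, ¬C, ∃r.C, ∃r.¬A} (+ ∃-successors) — a ∉ (B ⊓ C) possible
2. Hence a : (B ⊓ C): not entailed.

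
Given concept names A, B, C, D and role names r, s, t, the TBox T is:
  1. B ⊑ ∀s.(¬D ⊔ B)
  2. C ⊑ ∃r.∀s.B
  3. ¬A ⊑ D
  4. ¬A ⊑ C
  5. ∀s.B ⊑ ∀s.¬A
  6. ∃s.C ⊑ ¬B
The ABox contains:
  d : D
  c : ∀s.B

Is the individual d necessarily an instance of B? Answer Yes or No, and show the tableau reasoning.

1. d : B?  L(d) = {D} ∪ {¬B}
   open: L(d) ⊇ {A, D, ¬B, ¬C, ∃s.¬B} (+ ∃-successors) — d ∉ B possible
2. Hence d : B: not entailed.

No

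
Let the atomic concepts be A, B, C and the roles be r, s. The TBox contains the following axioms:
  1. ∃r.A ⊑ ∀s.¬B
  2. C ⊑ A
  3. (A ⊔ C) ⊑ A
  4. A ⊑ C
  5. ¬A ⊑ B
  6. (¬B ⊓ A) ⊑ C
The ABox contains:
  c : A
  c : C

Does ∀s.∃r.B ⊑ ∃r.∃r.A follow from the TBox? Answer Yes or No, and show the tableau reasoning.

1. ∀s.∃r.B ⊑ ∃r.∃r.A  ⇔  (∀s.∃r.B ⊓ ∀r.∀r.¬A) unsat w.r.t. T
   open: L(x₀) ⊇ {A, C, ∀r.¬A, ∀r.∀r.¬A, ∀s.∃r.B}
2. Hence ∀s.∃r.B ⊑ ∃r.∃r.A: not entailed.

No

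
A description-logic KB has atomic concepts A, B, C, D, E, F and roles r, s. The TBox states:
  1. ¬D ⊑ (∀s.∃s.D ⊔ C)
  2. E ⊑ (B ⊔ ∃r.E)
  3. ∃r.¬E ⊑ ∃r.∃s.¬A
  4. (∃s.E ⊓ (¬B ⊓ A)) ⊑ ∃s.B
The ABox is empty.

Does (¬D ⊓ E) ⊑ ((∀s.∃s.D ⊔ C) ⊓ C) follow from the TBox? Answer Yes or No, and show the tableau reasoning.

1. (¬D ⊓ E) ⊑ ((∀s.∃s.D ⊔ C) ⊓ C)  ⇔  ((¬D ⊓ E) ⊓ ((∃s.∀s.¬D ⊓ ¬C) ⊔ ¬C)) unsat w.r.t. T
   apply at x₀: ¬D⊑(∀s.∃s.D ⊔ C); E⊑(B ⊔ ∃r.E)
   open: L(x₀) ⊇ {B, E, ¬C, ¬D, ∀r.E, …}
2. Hence (¬D ⊓ E) ⊑ ((∀s.∃s.D ⊔ C) ⊓ C): not entailed.

No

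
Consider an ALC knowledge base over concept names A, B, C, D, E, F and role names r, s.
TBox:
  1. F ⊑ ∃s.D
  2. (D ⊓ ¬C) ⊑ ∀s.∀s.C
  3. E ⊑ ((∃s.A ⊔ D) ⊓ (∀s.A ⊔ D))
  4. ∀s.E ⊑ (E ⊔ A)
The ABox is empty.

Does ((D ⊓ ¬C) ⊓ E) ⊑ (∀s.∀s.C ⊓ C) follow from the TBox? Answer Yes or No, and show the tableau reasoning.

No

1. ((D ⊓ ¬C) ⊓ E) ⊑ (∀s.∀s.C ⊓ C)  ⇔  (((D ⊓ ¬C) ⊓ E) ⊓ (∃s.∃s.¬C ⊔ ¬C)) unsat w.r.t. T
   apply at x₀: (D ⊓ ¬C)⊑∀s.∀s.C; E⊑((∃s.A ⊔ D) ⊓ (∀s.A ⊔ D))
   open: L(x₀) ⊇ {D, E, ¬C, ¬F, ∀s.∀s.C, …} (+ ∃-successors)
2. Hence ((D ⊓ ¬C) ⊓ E) ⊑ (∀s.∀s.C ⊓ C): not entailed.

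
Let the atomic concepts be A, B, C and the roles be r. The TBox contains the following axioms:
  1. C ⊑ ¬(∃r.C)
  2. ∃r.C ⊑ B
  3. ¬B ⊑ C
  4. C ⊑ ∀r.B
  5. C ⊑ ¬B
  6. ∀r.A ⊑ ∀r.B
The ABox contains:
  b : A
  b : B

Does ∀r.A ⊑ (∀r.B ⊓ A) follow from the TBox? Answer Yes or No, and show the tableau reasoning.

1. ∀r.A ⊑ (∀r.B ⊓ A)  ⇔  (∀r.A ⊓ (∃r.¬B ⊔ ¬A)) unsat w.r.t. T
   apply at x₀: ∀r.A⊑∀r.B
   open: L(x₀) ⊇ {B, ¬A, ¬C, ∀r.A, ∀r.B}
2. Hence ∀r.A ⊑ (∀r.B ⊓ A): not entailed.

No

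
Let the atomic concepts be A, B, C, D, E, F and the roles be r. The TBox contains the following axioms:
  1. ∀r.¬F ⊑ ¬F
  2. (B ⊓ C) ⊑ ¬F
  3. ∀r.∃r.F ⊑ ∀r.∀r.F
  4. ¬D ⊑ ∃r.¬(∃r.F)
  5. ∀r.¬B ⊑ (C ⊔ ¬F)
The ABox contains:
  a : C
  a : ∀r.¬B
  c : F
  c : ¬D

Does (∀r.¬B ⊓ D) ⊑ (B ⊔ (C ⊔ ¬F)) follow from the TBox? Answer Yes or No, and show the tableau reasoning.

Yes

1. (∀r.¬B ⊓ D) ⊑ (B ⊔ (C ⊔ ¬F))  ⇔  ((∀r.¬B ⊓ D) ⊓ (¬B ⊓ (¬C ⊓ F))) unsat w.r.t. T
   all branches close; clash {F, ¬F} at x₀
2. Hence (∀r.¬B ⊓ D) ⊑ (B ⊔ (C ⊔ ¬F)): entailed.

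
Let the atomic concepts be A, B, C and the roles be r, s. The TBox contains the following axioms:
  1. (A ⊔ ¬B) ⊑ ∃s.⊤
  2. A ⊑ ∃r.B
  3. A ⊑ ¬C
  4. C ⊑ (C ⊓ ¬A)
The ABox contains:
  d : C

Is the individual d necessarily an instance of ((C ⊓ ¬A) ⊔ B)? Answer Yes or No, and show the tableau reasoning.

Yes

1. d : ((C ⊓ ¬A) ⊔ B)?  L(d) = {C} ∪ {((¬C ⊔ A) ⊓ ¬B)}
   clash {C, ¬C} at d — d ∈ ((C ⊓ ¬A) ⊔ B)
2. Hence d : ((C ⊓ ¬A) ⊔ B): entailed.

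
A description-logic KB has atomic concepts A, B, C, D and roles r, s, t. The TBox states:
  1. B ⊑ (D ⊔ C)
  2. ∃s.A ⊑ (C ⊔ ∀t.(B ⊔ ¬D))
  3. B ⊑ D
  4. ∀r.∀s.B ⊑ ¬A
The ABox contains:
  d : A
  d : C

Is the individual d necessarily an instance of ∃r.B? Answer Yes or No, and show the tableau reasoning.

No

1. d : ∃r.B?  L(d) = {A, C} ∪ {∀r.¬B}
   open: L(d) ⊇ {A, C, ¬B, ∀r.¬B, ∀s.¬A, …} (+ ∃-successors) — d ∉ ∃r.B possible
2. Hence d : ∃r.B: not entailed.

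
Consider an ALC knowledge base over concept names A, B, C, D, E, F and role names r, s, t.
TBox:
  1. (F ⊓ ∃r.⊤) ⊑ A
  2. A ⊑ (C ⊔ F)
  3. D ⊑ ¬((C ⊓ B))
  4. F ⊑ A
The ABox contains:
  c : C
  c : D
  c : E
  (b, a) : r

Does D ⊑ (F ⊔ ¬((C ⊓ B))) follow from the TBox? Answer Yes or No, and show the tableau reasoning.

1. D ⊑ (F ⊔ ¬((C ⊓ B)))  ⇔  (D ⊓ (¬F ⊓ (C ⊓ B))) unsat w.r.t. T
   all branches close; clash {B, ¬B} at x₀
2. Hence D ⊑ (F ⊔ ¬((C ⊓ B))): entailed.

Yes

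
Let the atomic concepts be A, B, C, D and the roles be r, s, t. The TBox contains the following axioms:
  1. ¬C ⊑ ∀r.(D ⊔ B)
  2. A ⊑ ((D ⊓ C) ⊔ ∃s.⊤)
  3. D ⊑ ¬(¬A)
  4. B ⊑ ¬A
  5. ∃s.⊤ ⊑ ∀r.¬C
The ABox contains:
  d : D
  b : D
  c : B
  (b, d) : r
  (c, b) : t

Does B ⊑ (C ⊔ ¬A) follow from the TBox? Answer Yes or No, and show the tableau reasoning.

1. B ⊑ (C ⊔ ¬A)  ⇔  (B ⊓ (¬C ⊓ A)) unsat w.r.t. T
   all branches close; clash {A, ¬A} at x₀
2. Hence B ⊑ (C ⊔ ¬A): entailed.

Yes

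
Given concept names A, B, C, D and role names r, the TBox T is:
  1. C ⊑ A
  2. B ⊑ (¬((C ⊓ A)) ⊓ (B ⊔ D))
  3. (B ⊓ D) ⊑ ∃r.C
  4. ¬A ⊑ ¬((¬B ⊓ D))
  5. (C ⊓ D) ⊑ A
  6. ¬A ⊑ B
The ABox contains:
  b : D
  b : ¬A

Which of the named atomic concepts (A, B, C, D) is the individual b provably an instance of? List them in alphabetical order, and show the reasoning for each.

1. b : A?  L(b) = {D, ¬A} ∪ {¬A}
   apply at b: ¬A⊑¬((¬B ⊓ D)); ¬A⊑B
   open: L(b) ⊇ {B, D, ¬A, ¬C, ∃r.C} (+ ∃-successors) — b ∉ A possible
2. b : B?  L(b) = {D, ¬A} ∪ {¬B}
   clash {B, ¬B} at b — b ∈ B
3. b : C?  L(b) = {D, ¬A} ∪ {¬C}
   apply at b: ¬A⊑¬((¬B ⊓ D)); ¬A⊑B
   open: L(b) ⊇ {B, D, ¬A, ¬C, ∃r.C} (+ ∃-successors) — b ∉ C possible
4. b : D?  L(b) = {D, ¬A} ∪ {¬D}
   clash {D, ¬D} at b — b ∈ D
5. Entailed for b: {B, D}

{B, D}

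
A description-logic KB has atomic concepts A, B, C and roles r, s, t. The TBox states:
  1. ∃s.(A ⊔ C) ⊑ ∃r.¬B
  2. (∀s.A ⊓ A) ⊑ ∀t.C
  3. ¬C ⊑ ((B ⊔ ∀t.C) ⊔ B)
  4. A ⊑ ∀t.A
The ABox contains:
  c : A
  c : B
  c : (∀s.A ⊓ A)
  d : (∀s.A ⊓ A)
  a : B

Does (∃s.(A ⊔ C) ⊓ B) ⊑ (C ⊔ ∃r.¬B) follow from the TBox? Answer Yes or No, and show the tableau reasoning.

Yes

1. (∃s.(A ⊔ C) ⊓ B) ⊑ (C ⊔ ∃r.¬B)  ⇔  ((∃s.(A ⊔ C) ⊓ B) ⊓ (¬C ⊓ ∀r.B)) unsat w.r.t. T
   all branches close; clash {B, ¬B} at an ∃-successor
2. Hence (∃s.(A ⊔ C) ⊓ B) ⊑ (C ⊔ ∃r.¬B): entailed.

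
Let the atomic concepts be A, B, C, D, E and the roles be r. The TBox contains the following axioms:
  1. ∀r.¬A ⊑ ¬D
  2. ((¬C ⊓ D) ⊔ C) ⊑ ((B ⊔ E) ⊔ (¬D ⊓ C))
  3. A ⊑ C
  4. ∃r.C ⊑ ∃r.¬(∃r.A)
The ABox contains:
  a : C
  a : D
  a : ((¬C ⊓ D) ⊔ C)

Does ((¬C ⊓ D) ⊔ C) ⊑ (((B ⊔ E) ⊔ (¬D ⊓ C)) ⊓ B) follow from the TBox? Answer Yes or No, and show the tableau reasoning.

No

1. ((¬C ⊓ D) ⊔ C) ⊑ (((B ⊔ E) ⊔ (¬D ⊓ C)) ⊓ B)  ⇔  (((¬C ⊓ D) ⊔ C) ⊓ (((¬B ⊓ ¬E) ⊓ (D ⊔ ¬C)) ⊔ ¬B)) unsat w.r.t. T
   apply at x₀: ((¬C ⊓ D) ⊔ C)⊑((B ⊔ E) ⊔ (¬D ⊓ C))
   open: L(x₀) ⊇ {D, E, ¬A, ¬B, ¬C, …} (+ ∃-successors)
2. Hence ((¬C ⊓ D) ⊔ C) ⊑ (((B ⊔ E) ⊔ (¬D ⊓ C)) ⊓ B): not entailed.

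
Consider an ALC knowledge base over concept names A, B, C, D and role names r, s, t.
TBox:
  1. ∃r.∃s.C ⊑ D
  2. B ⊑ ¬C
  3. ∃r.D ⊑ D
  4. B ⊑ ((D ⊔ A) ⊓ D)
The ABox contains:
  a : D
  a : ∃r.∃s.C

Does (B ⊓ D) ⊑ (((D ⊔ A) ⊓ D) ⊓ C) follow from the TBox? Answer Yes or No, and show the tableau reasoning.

No

1. (B ⊓ D) ⊑ (((D ⊔ A) ⊓ D) ⊓ C)  ⇔  ((B ⊓ D) ⊓ (((¬D ⊓ ¬A) ⊔ ¬D) ⊔ ¬C)) unsat w.r.t. T
   apply at x₀: B⊑¬C; B⊑((D ⊔ A) ⊓ D)
   open: L(x₀) ⊇ {B, D, ¬C}
2. Hence (B ⊓ D) ⊑ (((D ⊔ A) ⊓ D) ⊓ C): not entailed.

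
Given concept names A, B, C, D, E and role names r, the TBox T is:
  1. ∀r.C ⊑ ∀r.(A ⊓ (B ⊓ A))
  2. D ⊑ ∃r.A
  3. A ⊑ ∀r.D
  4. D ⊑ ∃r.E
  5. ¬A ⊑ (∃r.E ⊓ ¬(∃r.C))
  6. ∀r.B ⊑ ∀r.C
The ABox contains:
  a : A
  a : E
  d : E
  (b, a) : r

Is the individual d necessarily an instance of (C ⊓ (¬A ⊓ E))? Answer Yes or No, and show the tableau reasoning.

1. d : (C ⊓ (¬A ⊓ E))?  L(d) = {E} ∪ {(¬C ⊔ (A ⊔ ¬E))}
   open: L(d) ⊇ {E, ¬A, ¬C, ¬D, ∀r.¬C, …} (+ ∃-successors) — d ∉ (C ⊓ (¬A ⊓ E)) possible
2. Hence d : (C ⊓ (¬A ⊓ E)): not entailed.

No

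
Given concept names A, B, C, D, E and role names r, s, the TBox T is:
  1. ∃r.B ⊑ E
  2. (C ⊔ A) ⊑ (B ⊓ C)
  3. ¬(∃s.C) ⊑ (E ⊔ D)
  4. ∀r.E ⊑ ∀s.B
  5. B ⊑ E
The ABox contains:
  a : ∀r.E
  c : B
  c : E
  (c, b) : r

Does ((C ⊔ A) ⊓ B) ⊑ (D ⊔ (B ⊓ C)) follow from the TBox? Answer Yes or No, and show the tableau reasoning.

Yes

1. ((C ⊔ A) ⊓ B) ⊑ (D ⊔ (B ⊓ C))  ⇔  (((C ⊔ A) ⊓ B) ⊓ (¬D ⊓ (¬B ⊔ ¬C))) unsat w.r.t. T
   all branches close; clash {C, ¬C} at x₀
2. Hence ((C ⊔ A) ⊓ B) ⊑ (D ⊔ (B ⊓ C)): entailed.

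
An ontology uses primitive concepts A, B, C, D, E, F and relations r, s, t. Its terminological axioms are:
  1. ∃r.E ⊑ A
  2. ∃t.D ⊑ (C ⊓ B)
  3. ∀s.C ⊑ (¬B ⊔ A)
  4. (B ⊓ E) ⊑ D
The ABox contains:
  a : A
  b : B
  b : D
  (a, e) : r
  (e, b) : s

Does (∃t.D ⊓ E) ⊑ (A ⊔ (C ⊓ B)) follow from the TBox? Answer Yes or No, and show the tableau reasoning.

1. (∃t.D ⊓ E) ⊑ (A ⊔ (C ⊓ B))  ⇔  ((∃t.D ⊓ E) ⊓ (¬A ⊓ (¬C ⊔ ¬B))) unsat w.r.t. T
   all branches close; clash {A, ¬A} at x₀
2. Hence (∃t.D ⊓ E) ⊑ (A ⊔ (C ⊓ B)): entailed.

Yes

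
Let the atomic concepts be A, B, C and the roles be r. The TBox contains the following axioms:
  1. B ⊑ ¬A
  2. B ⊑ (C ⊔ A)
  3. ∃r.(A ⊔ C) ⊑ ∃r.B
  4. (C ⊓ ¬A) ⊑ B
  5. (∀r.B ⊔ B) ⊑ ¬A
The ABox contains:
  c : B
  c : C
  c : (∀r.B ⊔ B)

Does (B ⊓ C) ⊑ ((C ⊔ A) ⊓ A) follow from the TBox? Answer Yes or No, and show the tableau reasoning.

No

1. (B ⊓ C) ⊑ ((C ⊔ A) ⊓ A)  ⇔  ((B ⊓ C) ⊓ ((¬C ⊓ ¬A) ⊔ ¬A)) unsat w.r.t. T
   apply at x₀: B⊑¬A; B⊑(C ⊔ A)
   open: L(x₀) ⊇ {B, C, ¬A, ∀r.(¬A ⊓ ¬C)}
2. Hence (B ⊓ C) ⊑ ((C ⊔ A) ⊓ A): not entailed.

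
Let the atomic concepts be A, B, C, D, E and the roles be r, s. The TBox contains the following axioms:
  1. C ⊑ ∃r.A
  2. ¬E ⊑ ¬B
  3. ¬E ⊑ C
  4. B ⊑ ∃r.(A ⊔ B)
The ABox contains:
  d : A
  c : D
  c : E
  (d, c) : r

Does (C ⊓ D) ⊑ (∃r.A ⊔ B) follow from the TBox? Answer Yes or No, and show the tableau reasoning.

1. (C ⊓ D) ⊑ (∃r.A ⊔ B)  ⇔  ((C ⊓ D) ⊓ (∀r.¬A ⊓ ¬B)) unsat w.r.t. T
   all branches close; clash {A, ¬A} at an ∃-successor
2. Hence (C ⊓ D) ⊑ (∃r.A ⊔ B): entailed.

Yes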